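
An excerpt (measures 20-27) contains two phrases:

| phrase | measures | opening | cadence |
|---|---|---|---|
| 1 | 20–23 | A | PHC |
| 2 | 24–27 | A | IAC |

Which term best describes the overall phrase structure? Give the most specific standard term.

parallel period

Phrase 1 ends with a Phrygian half cadence (weaker) and phrase 2 with an imperfect authentic cadence (stronger): antecedent + consequent = a period.
The two phrases open with the same material (A / A), so the period is parallel.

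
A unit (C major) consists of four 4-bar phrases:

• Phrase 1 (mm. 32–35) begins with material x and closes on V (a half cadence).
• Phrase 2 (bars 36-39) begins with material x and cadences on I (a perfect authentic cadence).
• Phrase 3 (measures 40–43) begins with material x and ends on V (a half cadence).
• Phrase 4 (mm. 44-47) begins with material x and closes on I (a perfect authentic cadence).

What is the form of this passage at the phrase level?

repeated period

The cadence pattern HC–PAC–HC–PAC is weak–strong twice, and phrases 3–4 restate phrases 1–2: a period heard twice, not a double period (which would end weakly at phrase 2).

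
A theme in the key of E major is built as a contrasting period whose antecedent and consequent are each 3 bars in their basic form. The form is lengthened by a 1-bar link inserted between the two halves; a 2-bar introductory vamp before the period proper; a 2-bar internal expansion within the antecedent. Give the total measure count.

Basic contrasting period: 3 + 3 = 6 bars.
6 (basic form) + 1 (link) + 2 (introduction) + 2 (internal expansion) = 11.

11 measures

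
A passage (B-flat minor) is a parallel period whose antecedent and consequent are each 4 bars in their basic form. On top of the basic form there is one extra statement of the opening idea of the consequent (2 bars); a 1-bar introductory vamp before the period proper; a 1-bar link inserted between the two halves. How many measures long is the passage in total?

Basic parallel period: 4 + 4 = 8 bars.
8 (basic form) + 2 (extra statement) + 1 (introduction) + 1 (link) = 12.

12 measures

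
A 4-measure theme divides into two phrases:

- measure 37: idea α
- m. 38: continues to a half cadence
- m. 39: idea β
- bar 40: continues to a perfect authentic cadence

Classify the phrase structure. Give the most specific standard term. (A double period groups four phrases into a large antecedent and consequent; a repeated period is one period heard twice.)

Phrase 1 ends with a half cadence (weaker) and phrase 2 with a perfect authentic cadence (stronger): antecedent + consequent = a period.
The two phrases open with different material (α / β), so the period is contrasting.

contrasting period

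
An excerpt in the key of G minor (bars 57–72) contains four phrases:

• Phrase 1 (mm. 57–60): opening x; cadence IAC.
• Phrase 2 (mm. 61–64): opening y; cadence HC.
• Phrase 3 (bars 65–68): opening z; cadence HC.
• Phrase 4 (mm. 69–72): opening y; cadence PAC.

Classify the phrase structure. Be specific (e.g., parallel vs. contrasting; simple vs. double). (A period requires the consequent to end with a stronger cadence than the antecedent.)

Four phrases in two halves: the first half (mm. 57–64) ends with a half cadence, the second (bars 65–72) with a perfect authentic cadence — a large antecedent–consequent pair, i.e. a double period.
Phrase 3 begins with different material from phrase 1, making it contrasting.

contrasting double period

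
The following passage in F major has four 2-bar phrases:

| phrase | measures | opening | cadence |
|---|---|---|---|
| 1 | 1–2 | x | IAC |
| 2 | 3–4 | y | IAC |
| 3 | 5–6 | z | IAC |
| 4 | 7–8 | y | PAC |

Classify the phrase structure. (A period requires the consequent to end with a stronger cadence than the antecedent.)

Four phrases in two halves: the first half (bars 1–4) ends with an imperfect authentic cadence, the second (bars 5–8) with a perfect authentic cadence — a large antecedent–consequent pair, i.e. a double period.
Phrase 3 begins with different material from phrase 1, making it contrasting.

contrasting double period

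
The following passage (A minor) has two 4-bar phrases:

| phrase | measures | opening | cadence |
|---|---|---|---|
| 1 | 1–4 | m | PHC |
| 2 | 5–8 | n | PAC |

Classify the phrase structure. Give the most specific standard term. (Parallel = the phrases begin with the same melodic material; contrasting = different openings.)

contrasting period

Phrase 1 ends with a Phrygian half cadence (weaker) and phrase 2 with a perfect authentic cadence (stronger): antecedent + consequent = a period.
The two phrases open with different material (m / n), so the period is contrasting.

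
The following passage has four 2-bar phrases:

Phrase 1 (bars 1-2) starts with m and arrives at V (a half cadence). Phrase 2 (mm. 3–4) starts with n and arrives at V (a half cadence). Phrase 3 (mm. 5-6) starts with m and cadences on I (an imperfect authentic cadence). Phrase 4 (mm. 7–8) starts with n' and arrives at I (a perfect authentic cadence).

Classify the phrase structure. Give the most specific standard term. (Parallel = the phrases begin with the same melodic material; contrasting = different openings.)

parallel double period

Four phrases in two halves: the first half (mm. 1–4) ends with a half cadence, the second (measures 5–8) with a perfect authentic cadence — a large antecedent–consequent pair, i.e. a double period.
Phrase 3 begins with the same material as phrase 1, making it parallel.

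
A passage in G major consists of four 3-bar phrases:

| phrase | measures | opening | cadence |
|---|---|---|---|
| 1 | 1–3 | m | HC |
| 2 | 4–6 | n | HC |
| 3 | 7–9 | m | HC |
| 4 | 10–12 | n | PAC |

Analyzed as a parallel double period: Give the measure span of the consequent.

measures 7–12

In a double period the four phrases pair into a large antecedent (phrases 1–2, ending half cadence) and a large consequent (phrases 3–4, ending perfect authentic cadence). The consequent spans measures 7–12.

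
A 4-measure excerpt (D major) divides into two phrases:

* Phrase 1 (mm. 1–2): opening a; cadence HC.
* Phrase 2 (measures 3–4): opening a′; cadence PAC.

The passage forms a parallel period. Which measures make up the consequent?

The phrase ending with the weaker cadence (half cadence) is the antecedent; the one ending more conclusively (perfect authentic cadence) is the consequent. The consequent is measures 3–4.

measures 3–4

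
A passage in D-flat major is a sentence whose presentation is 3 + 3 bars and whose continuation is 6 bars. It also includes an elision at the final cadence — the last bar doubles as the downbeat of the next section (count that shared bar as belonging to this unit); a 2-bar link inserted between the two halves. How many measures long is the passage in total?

14 measures

Basic sentence: 3 + 3 + 6 = 12 bars.
12 (basic form) + 2 (link) = 14.
The elision shares a bar with the next section but does not change this unit's count.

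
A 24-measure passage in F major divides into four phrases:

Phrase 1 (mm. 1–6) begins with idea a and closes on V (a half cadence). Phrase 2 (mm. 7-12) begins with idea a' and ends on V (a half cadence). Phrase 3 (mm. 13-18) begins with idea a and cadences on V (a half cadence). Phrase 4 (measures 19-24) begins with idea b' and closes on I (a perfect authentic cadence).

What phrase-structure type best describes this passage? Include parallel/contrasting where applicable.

parallel double period

Four phrases in two halves: the first half (mm. 1–12) ends with a half cadence, the second (mm. 13–24) with a perfect authentic cadence — a large antecedent–consequent pair, i.e. a double period.
Phrase 3 begins with the same material as phrase 1, making it parallel.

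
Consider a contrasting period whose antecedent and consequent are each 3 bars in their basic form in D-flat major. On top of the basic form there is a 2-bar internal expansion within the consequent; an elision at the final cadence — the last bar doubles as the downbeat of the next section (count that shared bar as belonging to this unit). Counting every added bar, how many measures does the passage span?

Basic contrasting period: 3 + 3 = 6 bars.
6 (basic form) + 2 (internal expansion) = 8.
The elision shares a bar with the next section but does not change this unit's count.

8 measures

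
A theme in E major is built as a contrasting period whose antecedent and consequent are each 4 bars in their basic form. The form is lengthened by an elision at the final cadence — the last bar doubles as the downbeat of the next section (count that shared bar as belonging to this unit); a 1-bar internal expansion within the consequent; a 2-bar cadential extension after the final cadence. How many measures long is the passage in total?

11 measures

Basic contrasting period: 4 + 4 = 8 bars.
8 (basic form) + 1 (internal expansion) + 2 (cadential extension) = 11.
The elision shares a bar with the next section but does not change this unit's count.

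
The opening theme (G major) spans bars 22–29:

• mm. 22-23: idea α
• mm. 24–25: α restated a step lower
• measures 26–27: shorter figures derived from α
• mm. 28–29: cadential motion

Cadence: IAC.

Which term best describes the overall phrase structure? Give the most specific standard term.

sentence

Basic idea (measures 22-23) + its repetition (mm. 24-25) form the presentation; fragmentation and cadence (mm. 26–29) form the continuation — the 8-bar whole is a sentence.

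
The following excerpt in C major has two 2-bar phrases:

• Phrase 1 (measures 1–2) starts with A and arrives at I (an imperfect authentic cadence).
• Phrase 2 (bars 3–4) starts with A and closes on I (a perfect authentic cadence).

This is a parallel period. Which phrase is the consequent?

The phrase ending with the weaker cadence (imperfect authentic cadence) is the antecedent; the one ending more conclusively (perfect authentic cadence) is the consequent. The consequent is phrase 2.

phrase 2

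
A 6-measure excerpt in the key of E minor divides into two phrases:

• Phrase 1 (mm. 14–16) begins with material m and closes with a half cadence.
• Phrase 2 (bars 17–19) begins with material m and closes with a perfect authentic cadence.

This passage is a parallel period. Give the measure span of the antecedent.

measures 14–16

The antecedent is the phrase ending with the weaker cadence (half cadence, phrase 1) and the consequent the one ending more conclusively (perfect authentic cadence, phrase 2); the antecedent is measures 14–16.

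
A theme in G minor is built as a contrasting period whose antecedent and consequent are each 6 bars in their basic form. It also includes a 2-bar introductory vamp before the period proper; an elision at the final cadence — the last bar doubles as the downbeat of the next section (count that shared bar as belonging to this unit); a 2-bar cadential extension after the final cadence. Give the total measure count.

Basic contrasting period: 6 + 6 = 12 bars.
12 (basic form) + 2 (introduction) + 2 (cadential extension) = 16.
The elision shares a bar with the next section but does not change this unit's count.

16 measures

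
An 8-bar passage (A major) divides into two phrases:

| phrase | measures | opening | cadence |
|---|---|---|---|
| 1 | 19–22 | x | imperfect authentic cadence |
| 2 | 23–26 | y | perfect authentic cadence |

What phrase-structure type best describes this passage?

contrasting period

Phrase 1 ends with an imperfect authentic cadence (weaker) and phrase 2 with a perfect authentic cadence (stronger): antecedent + consequent = a period.
The two phrases open with different material (x / y), so the period is contrasting.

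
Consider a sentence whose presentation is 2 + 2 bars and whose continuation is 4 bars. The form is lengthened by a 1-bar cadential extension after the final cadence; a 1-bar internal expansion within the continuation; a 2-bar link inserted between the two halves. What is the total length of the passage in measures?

12 measures

Basic sentence: 2 + 2 + 4 = 8 bars.
8 (basic form) + 1 (cadential extension) + 1 (internal expansion) + 2 (link) = 12.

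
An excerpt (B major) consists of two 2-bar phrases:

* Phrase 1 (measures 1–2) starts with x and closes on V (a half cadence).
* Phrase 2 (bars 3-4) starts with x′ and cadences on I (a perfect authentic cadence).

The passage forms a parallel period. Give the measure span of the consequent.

measures 3–4

The antecedent is the phrase ending with the weaker cadence (half cadence, phrase 1) and the consequent the one ending more conclusively (perfect authentic cadence, phrase 2); the consequent is measures 3–4.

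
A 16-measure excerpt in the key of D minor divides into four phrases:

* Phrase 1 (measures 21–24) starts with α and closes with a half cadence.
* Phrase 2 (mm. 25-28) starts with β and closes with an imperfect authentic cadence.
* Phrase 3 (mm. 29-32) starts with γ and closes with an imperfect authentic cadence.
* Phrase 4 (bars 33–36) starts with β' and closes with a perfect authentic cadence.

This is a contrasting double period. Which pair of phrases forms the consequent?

phrases 3 and 4

In a double period the first pair of phrases (ending imperfect authentic cadence) is the large antecedent and the second pair (ending perfect authentic cadence) is the large consequent; the consequent is phrases 3 and 4.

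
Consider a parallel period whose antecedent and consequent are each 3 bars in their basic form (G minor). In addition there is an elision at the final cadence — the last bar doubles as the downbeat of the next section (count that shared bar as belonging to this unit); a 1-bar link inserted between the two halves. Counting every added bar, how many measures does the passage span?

Basic parallel period: 3 + 3 = 6 bars.
6 (basic form) + 1 (link) = 7.
The elision shares a bar with the next section but does not change this unit's count.

7 measures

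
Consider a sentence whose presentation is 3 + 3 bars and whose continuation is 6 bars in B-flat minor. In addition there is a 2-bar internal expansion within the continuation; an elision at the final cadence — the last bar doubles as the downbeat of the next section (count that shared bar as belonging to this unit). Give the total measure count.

14 measures

Basic sentence: 3 + 3 + 6 = 12 bars.
12 (basic form) + 2 (internal expansion) = 14.
The elision shares a bar with the next section but does not change this unit's count.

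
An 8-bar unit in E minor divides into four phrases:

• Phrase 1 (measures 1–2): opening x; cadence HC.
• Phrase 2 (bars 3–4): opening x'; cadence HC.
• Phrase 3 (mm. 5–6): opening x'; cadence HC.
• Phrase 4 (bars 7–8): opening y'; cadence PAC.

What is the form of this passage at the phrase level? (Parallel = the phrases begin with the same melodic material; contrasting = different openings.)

parallel double period

Four phrases in two halves: the first half (measures 1-4) ends with a half cadence, the second (mm. 5-8) with a perfect authentic cadence — a large antecedent–consequent pair, i.e. a double period.
Phrase 3 begins with the same material as phrase 1, making it parallel.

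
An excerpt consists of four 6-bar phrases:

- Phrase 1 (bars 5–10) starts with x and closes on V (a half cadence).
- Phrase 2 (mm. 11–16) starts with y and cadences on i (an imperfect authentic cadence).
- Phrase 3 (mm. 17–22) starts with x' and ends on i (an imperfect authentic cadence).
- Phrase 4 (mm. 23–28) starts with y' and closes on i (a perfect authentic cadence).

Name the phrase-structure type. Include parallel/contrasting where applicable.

parallel double period

Four phrases in two halves: the first half (mm. 5–16) ends with an imperfect authentic cadence, the second (bars 17–28) with a perfect authentic cadence — a large antecedent–consequent pair, i.e. a double period.
Phrase 3 begins with the same material as phrase 1, making it parallel.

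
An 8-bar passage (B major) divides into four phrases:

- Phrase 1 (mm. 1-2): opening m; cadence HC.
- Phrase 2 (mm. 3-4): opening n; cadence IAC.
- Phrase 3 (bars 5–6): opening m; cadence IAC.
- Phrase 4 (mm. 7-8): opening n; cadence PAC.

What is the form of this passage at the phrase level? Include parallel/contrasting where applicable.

parallel double period

Four phrases in two halves: the first half (bars 1-4) ends with an imperfect authentic cadence, the second (mm. 5–8) with a perfect authentic cadence — a large antecedent–consequent pair, i.e. a double period.
Phrase 3 begins with the same material as phrase 1, making it parallel.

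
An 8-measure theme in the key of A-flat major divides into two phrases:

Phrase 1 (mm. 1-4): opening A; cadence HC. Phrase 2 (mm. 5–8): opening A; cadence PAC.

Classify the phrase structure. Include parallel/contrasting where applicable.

Phrase 1 ends with a half cadence (weaker) and phrase 2 with a perfect authentic cadence (stronger): antecedent + consequent = a period.
The two phrases open with the same material (A / A), so the period is parallel.

parallel period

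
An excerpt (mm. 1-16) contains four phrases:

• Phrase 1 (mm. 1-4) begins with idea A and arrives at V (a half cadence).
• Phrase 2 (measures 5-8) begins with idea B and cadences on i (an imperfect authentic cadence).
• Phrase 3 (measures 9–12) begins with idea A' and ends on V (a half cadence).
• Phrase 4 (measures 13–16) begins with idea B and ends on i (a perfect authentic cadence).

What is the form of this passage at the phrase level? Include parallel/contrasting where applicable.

parallel double period

Four phrases in two halves: the first half (bars 1–8) ends with an imperfect authentic cadence, the second (mm. 9–16) with a perfect authentic cadence — a large antecedent–consequent pair, i.e. a double period.
Phrase 3 begins with the same material as phrase 1, making it parallel.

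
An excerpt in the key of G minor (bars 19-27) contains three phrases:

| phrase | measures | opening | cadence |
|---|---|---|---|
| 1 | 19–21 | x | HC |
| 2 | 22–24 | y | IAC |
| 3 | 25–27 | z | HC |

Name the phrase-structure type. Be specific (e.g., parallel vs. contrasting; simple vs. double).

phrase group

The final phrase closes with a half cadence, which is not stronger than the preceding imperfect authentic cadence; the 3 phrases lack an overall antecedent–consequent design and so form a phrase group.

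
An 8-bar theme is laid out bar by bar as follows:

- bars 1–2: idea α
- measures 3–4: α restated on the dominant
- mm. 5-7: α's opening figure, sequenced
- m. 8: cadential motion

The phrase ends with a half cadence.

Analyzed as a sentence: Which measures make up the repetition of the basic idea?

measures 3–4

The presentation of a sentence is the basic idea (mm. 1–2) plus its repetition (measures 3-4); the repetition of the basic idea is therefore bars 3-4.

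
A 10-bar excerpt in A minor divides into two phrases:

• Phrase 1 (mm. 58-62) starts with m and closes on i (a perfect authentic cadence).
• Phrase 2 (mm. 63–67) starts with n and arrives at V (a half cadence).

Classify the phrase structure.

phrase group

The second phrase closes with a half cadence, which is not stronger than the first phrase's perfect authentic cadence; without a weak→strong cadential pair there is no antecedent–consequent relationship, so this is a phrase group rather than a period.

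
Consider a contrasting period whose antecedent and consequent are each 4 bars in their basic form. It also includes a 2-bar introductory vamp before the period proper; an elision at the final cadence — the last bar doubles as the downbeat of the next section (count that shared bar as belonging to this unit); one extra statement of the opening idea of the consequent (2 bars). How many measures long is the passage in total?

Basic contrasting period: 4 + 4 = 8 bars.
8 (basic form) + 2 (introduction) + 2 (extra statement) = 12.
The elision shares a bar with the next section but does not change this unit's count.

12 measures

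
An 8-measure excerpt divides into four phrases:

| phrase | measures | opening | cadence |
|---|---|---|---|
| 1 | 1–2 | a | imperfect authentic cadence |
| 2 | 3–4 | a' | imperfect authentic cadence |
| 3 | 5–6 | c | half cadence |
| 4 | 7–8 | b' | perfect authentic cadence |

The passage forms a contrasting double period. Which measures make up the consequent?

measures 5–8

In a double period the four phrases pair into a large antecedent (phrases 1–2, ending imperfect authentic cadence) and a large consequent (phrases 3–4, ending perfect authentic cadence). The consequent spans bars 5–8.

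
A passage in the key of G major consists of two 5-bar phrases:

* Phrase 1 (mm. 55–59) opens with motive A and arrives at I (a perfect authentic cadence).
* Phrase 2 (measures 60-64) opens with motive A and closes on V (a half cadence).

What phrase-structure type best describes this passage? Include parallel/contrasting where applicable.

The second phrase closes with a half cadence, which is not stronger than the first phrase's perfect authentic cadence; without a weak→strong cadential pair there is no antecedent–consequent relationship, so this is a phrase group rather than a period.

phrase group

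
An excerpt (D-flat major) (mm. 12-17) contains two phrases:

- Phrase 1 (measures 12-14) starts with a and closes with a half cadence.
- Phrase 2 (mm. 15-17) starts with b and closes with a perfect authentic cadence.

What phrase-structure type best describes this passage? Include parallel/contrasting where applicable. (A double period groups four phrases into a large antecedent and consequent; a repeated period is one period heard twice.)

Phrase 1 ends with a half cadence (weaker) and phrase 2 with a perfect authentic cadence (stronger): antecedent + consequent = a period.
The two phrases open with different material (a / b), so the period is contrasting.

contrasting period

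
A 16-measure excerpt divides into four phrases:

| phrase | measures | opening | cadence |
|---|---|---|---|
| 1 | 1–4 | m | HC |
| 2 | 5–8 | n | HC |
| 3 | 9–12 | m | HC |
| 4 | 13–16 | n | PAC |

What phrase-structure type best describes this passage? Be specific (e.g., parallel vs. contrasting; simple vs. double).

Four phrases in two halves: the first half (mm. 1–8) ends with a half cadence, the second (measures 9-16) with a perfect authentic cadence — a large antecedent–consequent pair, i.e. a double period.
Phrase 3 begins with the same material as phrase 1, making it parallel.

parallel double period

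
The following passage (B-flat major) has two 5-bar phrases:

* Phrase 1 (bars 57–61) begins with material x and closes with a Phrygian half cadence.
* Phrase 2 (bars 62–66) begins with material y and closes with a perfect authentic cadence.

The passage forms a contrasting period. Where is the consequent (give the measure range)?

measures 62–66

The antecedent is the phrase ending with the weaker cadence (Phrygian half cadence, phrase 1) and the consequent the one ending more conclusively (perfect authentic cadence, phrase 2); the consequent is mm. 62-66.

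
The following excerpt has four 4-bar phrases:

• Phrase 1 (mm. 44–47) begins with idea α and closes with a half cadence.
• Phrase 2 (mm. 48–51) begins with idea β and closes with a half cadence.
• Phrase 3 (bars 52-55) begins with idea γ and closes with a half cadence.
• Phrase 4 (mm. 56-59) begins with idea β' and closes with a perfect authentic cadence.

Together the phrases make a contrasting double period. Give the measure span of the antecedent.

In a double period the first pair of phrases (ending half cadence) is the large antecedent and the second pair (ending perfect authentic cadence) is the large consequent; the antecedent is measures 44–51.

measures 44–51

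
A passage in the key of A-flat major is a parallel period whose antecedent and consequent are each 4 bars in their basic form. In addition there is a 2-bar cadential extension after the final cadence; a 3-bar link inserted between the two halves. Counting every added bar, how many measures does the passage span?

13 measures

Basic parallel period: 4 + 4 = 8 bars.
8 (basic form) + 2 (cadential extension) + 3 (link) = 13.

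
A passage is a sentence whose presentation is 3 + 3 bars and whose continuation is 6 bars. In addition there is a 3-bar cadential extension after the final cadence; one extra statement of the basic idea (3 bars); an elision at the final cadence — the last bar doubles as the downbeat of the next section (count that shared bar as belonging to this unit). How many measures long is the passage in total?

Basic sentence: 3 + 3 + 6 = 12 bars.
12 (basic form) + 3 (cadential extension) + 3 (extra statement) = 18.
The elision shares a bar with the next section but does not change this unit's count.

18 measures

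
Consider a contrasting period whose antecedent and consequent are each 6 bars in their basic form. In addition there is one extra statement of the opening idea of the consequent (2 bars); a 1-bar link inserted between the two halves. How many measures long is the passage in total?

Basic contrasting period: 6 + 6 = 12 bars.
12 (basic form) + 2 (extra statement) + 1 (link) = 15.

15 measures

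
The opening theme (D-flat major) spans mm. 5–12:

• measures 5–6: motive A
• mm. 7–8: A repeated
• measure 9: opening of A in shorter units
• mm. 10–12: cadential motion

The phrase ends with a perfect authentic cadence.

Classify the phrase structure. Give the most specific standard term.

Basic idea (mm. 5–6) + its repetition (mm. 7–8) form the presentation; fragmentation and cadence (mm. 9–12) form the continuation — the 8-bar whole is a sentence.

sentence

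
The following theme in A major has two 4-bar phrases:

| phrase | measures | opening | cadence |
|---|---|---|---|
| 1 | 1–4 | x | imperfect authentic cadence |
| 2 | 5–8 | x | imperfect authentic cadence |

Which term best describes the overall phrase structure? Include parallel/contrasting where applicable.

repeated phrase

Both phrases have the same opening (x) and the same cadence (imperfect authentic cadence): the second is a restatement, not a consequent, so this is a repeated phrase rather than a period.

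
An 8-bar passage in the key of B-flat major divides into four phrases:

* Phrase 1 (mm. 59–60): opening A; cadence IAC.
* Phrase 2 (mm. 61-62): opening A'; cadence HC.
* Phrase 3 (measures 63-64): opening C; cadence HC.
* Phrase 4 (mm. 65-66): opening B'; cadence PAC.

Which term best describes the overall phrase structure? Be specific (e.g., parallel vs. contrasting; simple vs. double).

contrasting double period

Four phrases in two halves: the first half (mm. 59–62) ends with a half cadence, the second (mm. 63-66) with a perfect authentic cadence — a large antecedent–consequent pair, i.e. a double period.
Phrase 3 begins with different material from phrase 1, making it contrasting.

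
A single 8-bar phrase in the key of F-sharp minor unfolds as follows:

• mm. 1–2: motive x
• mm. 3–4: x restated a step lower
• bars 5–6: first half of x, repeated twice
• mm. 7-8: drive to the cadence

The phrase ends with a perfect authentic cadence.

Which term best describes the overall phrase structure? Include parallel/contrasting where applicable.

sentence

Basic idea (bars 1–2) + its repetition (measures 3–4) form the presentation; fragmentation and cadence (measures 5–8) form the continuation — the 8-bar whole is a sentence.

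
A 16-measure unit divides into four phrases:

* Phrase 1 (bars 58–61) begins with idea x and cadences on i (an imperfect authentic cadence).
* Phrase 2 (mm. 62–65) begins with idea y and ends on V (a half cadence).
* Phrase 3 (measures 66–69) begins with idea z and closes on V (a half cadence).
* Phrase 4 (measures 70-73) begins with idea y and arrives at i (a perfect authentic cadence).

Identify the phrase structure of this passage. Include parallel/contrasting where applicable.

Four phrases in two halves: the first half (mm. 58–65) ends with a half cadence, the second (mm. 66-73) with a perfect authentic cadence — a large antecedent–consequent pair, i.e. a double period.
Phrase 3 begins with different material from phrase 1, making it contrasting.

contrasting double period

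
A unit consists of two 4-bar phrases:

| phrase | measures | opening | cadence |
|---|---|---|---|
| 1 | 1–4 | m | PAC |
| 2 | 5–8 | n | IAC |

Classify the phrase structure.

The second phrase closes with an imperfect authentic cadence, which is not stronger than the first phrase's perfect authentic cadence; without a weak→strong cadential pair there is no antecedent–consequent relationship, so this is a phrase group rather than a period.

phrase group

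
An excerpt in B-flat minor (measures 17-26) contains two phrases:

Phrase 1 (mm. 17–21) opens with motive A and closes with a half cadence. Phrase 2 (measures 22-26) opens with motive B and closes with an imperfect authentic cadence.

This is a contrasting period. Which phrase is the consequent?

phrase 2

The phrase ending with the weaker cadence (half cadence) is the antecedent; the one ending more conclusively (imperfect authentic cadence) is the consequent. The consequent is phrase 2.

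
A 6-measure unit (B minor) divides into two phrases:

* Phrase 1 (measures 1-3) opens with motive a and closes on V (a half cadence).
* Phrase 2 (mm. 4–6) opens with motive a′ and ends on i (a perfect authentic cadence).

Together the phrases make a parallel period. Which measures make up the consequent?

measures 4–6

The phrase ending with the weaker cadence (half cadence) is the antecedent; the one ending more conclusively (perfect authentic cadence) is the consequent. The consequent is measures 4–6.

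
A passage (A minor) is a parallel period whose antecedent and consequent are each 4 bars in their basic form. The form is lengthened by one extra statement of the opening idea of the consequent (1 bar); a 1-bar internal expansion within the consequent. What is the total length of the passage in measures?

Basic parallel period: 4 + 4 = 8 bars.
8 (basic form) + 1 (extra statement) + 1 (internal expansion) = 10.

10 measures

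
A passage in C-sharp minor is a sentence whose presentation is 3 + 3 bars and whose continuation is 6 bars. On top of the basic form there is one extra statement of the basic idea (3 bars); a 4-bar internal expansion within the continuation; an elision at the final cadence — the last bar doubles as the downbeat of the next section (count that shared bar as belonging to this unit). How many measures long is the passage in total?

Basic sentence: 3 + 3 + 6 = 12 bars.
12 (basic form) + 3 (extra statement) + 4 (internal expansion) = 19.
The elision shares a bar with the next section but does not change this unit's count.

19 measures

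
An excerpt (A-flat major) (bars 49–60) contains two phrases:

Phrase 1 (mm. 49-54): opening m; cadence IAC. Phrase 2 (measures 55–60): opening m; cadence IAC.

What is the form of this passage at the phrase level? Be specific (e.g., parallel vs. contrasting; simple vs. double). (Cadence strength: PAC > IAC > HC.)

Both phrases have the same opening (m) and the same cadence (imperfect authentic cadence): the second is a restatement, not a consequent, so this is a repeated phrase rather than a period.

repeated phrase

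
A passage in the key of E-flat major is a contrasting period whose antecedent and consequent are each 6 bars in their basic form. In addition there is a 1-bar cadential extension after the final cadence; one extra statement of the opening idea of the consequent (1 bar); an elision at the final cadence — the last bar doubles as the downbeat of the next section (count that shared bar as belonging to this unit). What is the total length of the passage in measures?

14 measures

Basic contrasting period: 6 + 6 = 12 bars.
12 (basic form) + 1 (cadential extension) + 1 (extra statement) = 14.
The elision shares a bar with the next section but does not change this unit's count.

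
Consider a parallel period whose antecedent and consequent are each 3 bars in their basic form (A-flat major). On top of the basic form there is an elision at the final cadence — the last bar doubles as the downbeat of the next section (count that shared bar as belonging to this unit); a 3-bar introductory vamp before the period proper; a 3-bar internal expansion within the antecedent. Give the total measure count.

Basic parallel period: 3 + 3 = 6 bars.
6 (basic form) + 3 (introduction) + 3 (internal expansion) = 12.
The elision shares a bar with the next section but does not change this unit's count.

12 measures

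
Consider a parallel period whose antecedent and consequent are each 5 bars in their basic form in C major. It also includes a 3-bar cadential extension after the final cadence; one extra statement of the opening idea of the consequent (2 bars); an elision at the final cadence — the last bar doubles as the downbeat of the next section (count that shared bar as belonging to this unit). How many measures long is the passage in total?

Basic parallel period: 5 + 5 = 10 bars.
10 (basic form) + 3 (cadential extension) + 2 (extra statement) = 15.
The elision shares a bar with the next section but does not change this unit's count.

15 measures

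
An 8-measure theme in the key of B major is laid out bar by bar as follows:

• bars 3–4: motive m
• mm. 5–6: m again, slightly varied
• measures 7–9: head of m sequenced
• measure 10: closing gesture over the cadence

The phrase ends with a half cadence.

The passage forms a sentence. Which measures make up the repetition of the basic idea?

The presentation of a sentence is the basic idea (mm. 3–4) plus its repetition (bars 5-6); the repetition of the basic idea is therefore mm. 5–6.

measures 5–6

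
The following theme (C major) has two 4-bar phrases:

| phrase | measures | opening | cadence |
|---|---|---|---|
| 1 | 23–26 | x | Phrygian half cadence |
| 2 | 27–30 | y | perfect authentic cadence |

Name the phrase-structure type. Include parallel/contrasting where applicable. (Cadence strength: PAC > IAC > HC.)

Phrase 1 ends with a Phrygian half cadence (weaker) and phrase 2 with a perfect authentic cadence (stronger): antecedent + consequent = a period.
The two phrases open with different material (x / y), so the period is contrasting.

contrasting period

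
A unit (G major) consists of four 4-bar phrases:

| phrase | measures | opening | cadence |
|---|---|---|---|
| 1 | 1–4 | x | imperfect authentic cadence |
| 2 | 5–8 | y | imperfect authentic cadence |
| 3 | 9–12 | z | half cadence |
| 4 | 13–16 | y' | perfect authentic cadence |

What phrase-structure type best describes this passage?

contrasting double period

Four phrases in two halves: the first half (measures 1–8) ends with an imperfect authentic cadence, the second (mm. 9-16) with a perfect authentic cadence — a large antecedent–consequent pair, i.e. a double period.
Phrase 3 begins with different material from phrase 1, making it contrasting.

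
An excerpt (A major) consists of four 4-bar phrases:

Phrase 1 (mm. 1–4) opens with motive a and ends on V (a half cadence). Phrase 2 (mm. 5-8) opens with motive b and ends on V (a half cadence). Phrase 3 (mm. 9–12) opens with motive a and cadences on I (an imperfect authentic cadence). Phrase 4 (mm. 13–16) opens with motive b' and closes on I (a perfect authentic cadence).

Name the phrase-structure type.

Four phrases in two halves: the first half (measures 1-8) ends with a half cadence, the second (mm. 9–16) with a perfect authentic cadence — a large antecedent–consequent pair, i.e. a double period.
Phrase 3 begins with the same material as phrase 1, making it parallel.

parallel double period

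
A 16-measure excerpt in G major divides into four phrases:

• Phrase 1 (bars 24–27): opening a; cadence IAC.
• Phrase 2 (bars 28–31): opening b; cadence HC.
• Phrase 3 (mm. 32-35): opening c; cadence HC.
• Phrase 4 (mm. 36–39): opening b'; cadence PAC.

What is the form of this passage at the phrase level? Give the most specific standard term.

contrasting double period

Four phrases in two halves: the first half (bars 24–31) ends with a half cadence, the second (measures 32–39) with a perfect authentic cadence — a large antecedent–consequent pair, i.e. a double period.
Phrase 3 begins with different material from phrase 1, making it contrasting.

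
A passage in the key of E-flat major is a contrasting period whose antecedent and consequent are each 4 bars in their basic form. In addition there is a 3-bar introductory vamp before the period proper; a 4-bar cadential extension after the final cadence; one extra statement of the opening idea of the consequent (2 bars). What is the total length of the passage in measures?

Basic contrasting period: 4 + 4 = 8 bars.
8 (basic form) + 3 (introduction) + 4 (cadential extension) + 2 (extra statement) = 17.

17 measures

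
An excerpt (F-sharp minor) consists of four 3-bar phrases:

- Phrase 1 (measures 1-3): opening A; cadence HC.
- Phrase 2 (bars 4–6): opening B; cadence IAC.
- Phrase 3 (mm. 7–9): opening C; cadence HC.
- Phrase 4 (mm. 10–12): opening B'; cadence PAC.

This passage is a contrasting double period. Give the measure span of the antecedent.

In a double period the four phrases pair into a large antecedent (phrases 1–2, ending imperfect authentic cadence) and a large consequent (phrases 3–4, ending perfect authentic cadence). The antecedent spans mm. 1–6.

measures 1–6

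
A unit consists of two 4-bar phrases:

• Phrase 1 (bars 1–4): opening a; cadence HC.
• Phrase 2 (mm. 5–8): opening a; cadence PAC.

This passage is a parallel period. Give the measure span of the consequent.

measures 5–8

The antecedent is the phrase ending with the weaker cadence (half cadence, phrase 1) and the consequent the one ending more conclusively (perfect authentic cadence, phrase 2); the consequent is mm. 5–8.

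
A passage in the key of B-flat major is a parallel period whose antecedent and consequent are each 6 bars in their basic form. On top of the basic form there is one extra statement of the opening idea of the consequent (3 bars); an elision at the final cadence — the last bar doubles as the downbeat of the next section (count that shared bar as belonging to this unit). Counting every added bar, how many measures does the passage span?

Basic parallel period: 6 + 6 = 12 bars.
12 (basic form) + 3 (extra statement) = 15.
The elision shares a bar with the next section but does not change this unit's count.

15 measures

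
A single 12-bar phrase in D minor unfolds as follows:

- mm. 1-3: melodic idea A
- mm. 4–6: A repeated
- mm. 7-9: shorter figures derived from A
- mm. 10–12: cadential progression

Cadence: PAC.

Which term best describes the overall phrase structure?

Basic idea (mm. 1-3) + its repetition (bars 4–6) form the presentation; fragmentation and cadence (mm. 7–12) form the continuation — the 12-bar whole is a sentence.

sentence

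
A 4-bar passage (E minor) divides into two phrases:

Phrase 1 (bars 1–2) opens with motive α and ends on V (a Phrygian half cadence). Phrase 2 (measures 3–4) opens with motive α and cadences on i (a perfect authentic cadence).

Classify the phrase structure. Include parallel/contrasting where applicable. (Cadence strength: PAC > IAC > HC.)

Phrase 1 ends with a Phrygian half cadence (weaker) and phrase 2 with a perfect authentic cadence (stronger): antecedent + consequent = a period.
The two phrases open with the same material (α / α), so the period is parallel.

parallel period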